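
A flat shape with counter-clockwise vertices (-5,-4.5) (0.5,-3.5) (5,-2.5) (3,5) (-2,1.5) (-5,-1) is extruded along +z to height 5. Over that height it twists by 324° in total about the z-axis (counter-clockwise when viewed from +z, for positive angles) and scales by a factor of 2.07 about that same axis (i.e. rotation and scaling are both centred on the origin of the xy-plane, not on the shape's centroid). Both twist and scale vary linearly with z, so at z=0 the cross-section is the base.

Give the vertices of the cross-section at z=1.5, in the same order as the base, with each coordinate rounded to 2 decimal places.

Cross-section at z=1.5: (6.73,-5.81) (4.50,1.23) (2.45,6.97) (-7.05,3.10) (-1.63,-2.87) (2.14,-6.39)

t = z/height = 1.5/5 = 0.3
s = 1 + (scale-1)·z/height = 1 + (2.07-1)·1.5/5 = 1.321000
θ = twist·z/height = 324°·1.5/5 = 97.2000° = 1.696460 rad
cos θ = -0.125333, sin θ = 0.992115 (intermediates below are computed at full precision and shown rounded to 5 d.p.)
v1: (-5,-4.5) → rotate → (5.09118,-4.39657) → ×s → (6.72545,-5.80787) → (6.73,-5.81)
v2: (0.5,-3.5) → rotate → (3.40973,0.93472) → ×s → (4.50426,1.23477) → (4.50,1.23)
v3: (5,-2.5) → rotate → (1.85362,5.27391) → ×s → (2.44863,6.96683) → (2.45,6.97)
v4: (3,5) → rotate → (-5.33657,2.34968) → ×s → (-7.04961,3.10392) → (-7.05,3.10)
v5: (-2,1.5) → rotate → (-1.23751,-2.17223) → ×s → (-1.63474,-2.86951) → (-1.63,-2.87)
v6: (-5,-1) → rotate → (1.61878,-4.83524) → ×s → (2.13841,-6.38735) → (2.14,-6.39)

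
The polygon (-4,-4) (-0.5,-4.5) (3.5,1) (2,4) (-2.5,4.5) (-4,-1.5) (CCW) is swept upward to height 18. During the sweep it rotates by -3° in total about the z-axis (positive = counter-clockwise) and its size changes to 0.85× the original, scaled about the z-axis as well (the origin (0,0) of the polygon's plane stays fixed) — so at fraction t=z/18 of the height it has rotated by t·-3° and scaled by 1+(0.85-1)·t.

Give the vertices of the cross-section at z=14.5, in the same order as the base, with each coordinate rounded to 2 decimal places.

t = z/height = 14.5/18 = 0.805556
s = 1 + (scale-1)·z/height = 1 + (0.85-1)·14.5/18 = 0.879167
θ = twist·z/height = -3°·14.5/18 = -2.4167° = -0.042179 rad
cos θ = 0.999111, sin θ = -0.042166 (intermediates below are computed at full precision and shown rounded to 5 d.p.)
v1: (-4,-4) → rotate → (-4.16511,-3.82778) → ×s → (-3.66182,-3.36525) → (-3.66,-3.37)
v2: (-0.5,-4.5) → rotate → (-0.68930,-4.47491) → ×s → (-0.60601,-3.93420) → (-0.61,-3.93)
v3: (3.5,1) → rotate → (3.53905,0.85153) → ×s → (3.11142,0.74864) → (3.11,0.75)
v4: (2,4) → rotate → (2.16689,3.91211) → ×s → (1.90505,3.43940) → (1.91,3.44)
v5: (-2.5,4.5) → rotate → (-2.30803,4.60141) → ×s → (-2.02914,4.04541) → (-2.03,4.05)
v6: (-4,-1.5) → rotate → (-4.05969,-1.33000) → ×s → (-3.56915,-1.16929) → (-3.57,-1.17)

Cross-section at z=14.5: (-3.66,-3.37) (-0.61,-3.93) (3.11,0.75) (1.91,3.44) (-2.03,4.05) (-3.57,-1.17)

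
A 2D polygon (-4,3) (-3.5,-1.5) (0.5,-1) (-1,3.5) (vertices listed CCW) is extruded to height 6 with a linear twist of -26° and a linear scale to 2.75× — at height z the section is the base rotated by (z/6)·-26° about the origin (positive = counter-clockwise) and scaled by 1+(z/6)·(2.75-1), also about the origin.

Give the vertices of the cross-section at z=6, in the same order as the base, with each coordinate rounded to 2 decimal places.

t = z/height = 6/6 = 1
s = 1 + (scale-1)·z/height = 1 + (2.75-1)·6/6 = 2.750000
θ = twist·z/height = -26°·6/6 = -26.0000° = -0.453786 rad
cos θ = 0.898794, sin θ = -0.438371 (intermediates below are computed at full precision and shown rounded to 5 d.p.)
v1: (-4,3) → rotate → (-2.28006,4.44987) → ×s → (-6.27017,12.23713) → (-6.27,12.24)
v2: (-3.5,-1.5) → rotate → (-3.80334,0.18611) → ×s → (-10.45917,0.51180) → (-10.46,0.51)
v3: (0.5,-1) → rotate → (0.01103,-1.11798) → ×s → (0.03032,-3.07444) → (0.03,-3.07)
v4: (-1,3.5) → rotate → (0.63550,3.58415) → ×s → (1.74764,9.85641) → (1.75,9.86)

Cross-section at z=6: (-6.27,12.24) (-10.46,0.51) (0.03,-3.07) (1.75,9.86)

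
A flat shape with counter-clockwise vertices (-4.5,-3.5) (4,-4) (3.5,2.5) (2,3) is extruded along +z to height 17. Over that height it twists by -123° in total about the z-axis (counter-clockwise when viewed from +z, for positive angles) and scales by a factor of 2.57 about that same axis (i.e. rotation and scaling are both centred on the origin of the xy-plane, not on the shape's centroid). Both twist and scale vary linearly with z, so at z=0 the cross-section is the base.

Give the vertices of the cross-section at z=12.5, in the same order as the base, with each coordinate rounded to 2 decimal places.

Cross-section at z=12.5: (-7.47,9.75) (-8.68,-8.55) (5.33,-7.58) (6.43,-4.36)

t = z/height = 12.5/17 = 0.735294
s = 1 + (scale-1)·z/height = 1 + (2.57-1)·12.5/17 = 2.154412
θ = twist·z/height = -123°·12.5/17 = -90.4412° = -1.578496 rad
cos θ = -0.007700, sin θ = -0.999970 (intermediates below are computed at full precision and shown rounded to 5 d.p.)
v1: (-4.5,-3.5) → rotate → (-3.46525,4.52682) → ×s → (-7.46557,9.75263) → (-7.47,9.75)
v2: (4,-4) → rotate → (-4.03068,-3.96908) → ×s → (-8.68375,-8.55104) → (-8.68,-8.55)
v3: (3.5,2.5) → rotate → (2.47298,-3.51915) → ×s → (5.32781,-7.58169) → (5.33,-7.58)
v4: (2,3) → rotate → (2.98451,-2.02304) → ×s → (6.42987,-4.35846) → (6.43,-4.36)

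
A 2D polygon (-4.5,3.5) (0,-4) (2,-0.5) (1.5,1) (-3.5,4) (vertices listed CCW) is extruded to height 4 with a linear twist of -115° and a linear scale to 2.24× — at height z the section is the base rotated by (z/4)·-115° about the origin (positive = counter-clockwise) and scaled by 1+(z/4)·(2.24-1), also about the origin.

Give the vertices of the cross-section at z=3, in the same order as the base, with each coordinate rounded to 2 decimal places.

t = z/height = 3/4 = 0.75
s = 1 + (scale-1)·z/height = 1 + (2.24-1)·3/4 = 1.930000
θ = twist·z/height = -115°·3/4 = -86.2500° = -1.505346 rad
cos θ = 0.065403, sin θ = -0.997859 (intermediates below are computed at full precision and shown rounded to 5 d.p.)
v1: (-4.5,3.5) → rotate → (3.19819,4.71928) → ×s → (6.17251,9.10820) → (6.17,9.11)
v2: (0,-4) → rotate → (-3.99144,-0.26161) → ×s → (-7.70347,-0.50491) → (-7.70,-0.50)
v3: (2,-0.5) → rotate → (-0.36812,-2.02842) → ×s → (-0.71048,-3.91485) → (-0.71,-3.91)
v4: (1.5,1) → rotate → (1.09596,-1.43139) → ×s → (2.11521,-2.76257) → (2.12,-2.76)
v5: (-3.5,4) → rotate → (3.76252,3.75412) → ×s → (7.26167,7.24545) → (7.26,7.25)

Cross-section at z=3: (6.17,9.11) (-7.70,-0.50) (-0.71,-3.91) (2.12,-2.76) (7.26,7.25)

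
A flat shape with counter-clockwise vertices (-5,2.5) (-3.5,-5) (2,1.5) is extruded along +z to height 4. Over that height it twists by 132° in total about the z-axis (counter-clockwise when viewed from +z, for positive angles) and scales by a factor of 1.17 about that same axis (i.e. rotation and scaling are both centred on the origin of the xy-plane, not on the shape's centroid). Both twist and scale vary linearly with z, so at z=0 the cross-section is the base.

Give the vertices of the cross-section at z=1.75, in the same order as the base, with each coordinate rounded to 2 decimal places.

t = z/height = 1.75/4 = 0.4375
s = 1 + (scale-1)·z/height = 1 + (1.17-1)·1.75/4 = 1.074375
θ = twist·z/height = 132°·1.75/4 = 57.7500° = 1.007928 rad
cos θ = 0.533615, sin θ = 0.845728 (intermediates below are computed at full precision and shown rounded to 5 d.p.)
v1: (-5,2.5) → rotate → (-4.78239,-2.89460) → ×s → (-5.13808,-3.10989) → (-5.14,-3.11)
v2: (-3.5,-5) → rotate → (2.36099,-5.62812) → ×s → (2.53659,-6.04671) → (2.54,-6.05)
v3: (2,1.5) → rotate → (-0.20136,2.49188) → ×s → (-0.21634,2.67721) → (-0.22,2.68)

Cross-section at z=1.75: (-5.14,-3.11) (2.54,-6.05) (-0.22,2.68)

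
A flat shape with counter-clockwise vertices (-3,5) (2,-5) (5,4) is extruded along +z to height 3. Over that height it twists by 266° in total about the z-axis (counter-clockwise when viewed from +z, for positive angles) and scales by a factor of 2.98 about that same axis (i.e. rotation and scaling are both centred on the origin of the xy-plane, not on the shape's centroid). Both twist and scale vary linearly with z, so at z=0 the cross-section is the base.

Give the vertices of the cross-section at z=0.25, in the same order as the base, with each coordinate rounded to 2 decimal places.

t = z/height = 0.25/3 = 0.0833333
s = 1 + (scale-1)·z/height = 1 + (2.98-1)·0.25/3 = 1.165000
θ = twist·z/height = 266°·0.25/3 = 22.1667° = 0.386881 rad
cos θ = 0.926090, sin θ = 0.377302 (intermediates below are computed at full precision and shown rounded to 5 d.p.)
v1: (-3,5) → rotate → (-4.66478,3.49855) → ×s → (-5.43447,4.07580) → (-5.43,4.08)
v2: (2,-5) → rotate → (3.73869,-3.87585) → ×s → (4.35557,-4.51536) → (4.36,-4.52)
v3: (5,4) → rotate → (3.12124,5.59087) → ×s → (3.63625,6.51337) → (3.64,6.51)

Cross-section at z=0.25: (-5.43,4.08) (4.36,-4.52) (3.64,6.51)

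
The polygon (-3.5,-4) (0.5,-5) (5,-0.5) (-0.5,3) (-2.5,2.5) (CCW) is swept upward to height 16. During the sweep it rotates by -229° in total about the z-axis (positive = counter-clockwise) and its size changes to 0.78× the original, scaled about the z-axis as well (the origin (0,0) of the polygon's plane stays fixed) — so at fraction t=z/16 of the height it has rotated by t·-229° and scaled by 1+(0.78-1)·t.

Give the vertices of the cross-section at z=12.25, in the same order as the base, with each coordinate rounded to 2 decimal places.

Cross-section at z=12.25: (2.63,3.55) (-0.75,4.11) (-4.18,0.08) (0.62,-2.45) (2.24,-1.90)

t = z/height = 12.25/16 = 0.765625
s = 1 + (scale-1)·z/height = 1 + (0.78-1)·12.25/16 = 0.831563
θ = twist·z/height = -229°·12.25/16 = -175.3281° = -3.060053 rad
cos θ = -0.996677, sin θ = -0.081449 (intermediates below are computed at full precision and shown rounded to 5 d.p.)
v1: (-3.5,-4) → rotate → (3.16257,4.27178) → ×s → (2.62988,3.55225) → (2.63,3.55)
v2: (0.5,-5) → rotate → (-0.90559,4.94266) → ×s → (-0.75305,4.11013) → (-0.75,4.11)
v3: (5,-0.5) → rotate → (-5.02411,0.09109) → ×s → (-4.17786,0.07575) → (-4.18,0.08)
v4: (-0.5,3) → rotate → (0.74269,-2.94931) → ×s → (0.61759,-2.45253) → (0.62,-2.45)
v5: (-2.5,2.5) → rotate → (2.69532,-2.28807) → ×s → (2.24132,-1.90267) → (2.24,-1.90)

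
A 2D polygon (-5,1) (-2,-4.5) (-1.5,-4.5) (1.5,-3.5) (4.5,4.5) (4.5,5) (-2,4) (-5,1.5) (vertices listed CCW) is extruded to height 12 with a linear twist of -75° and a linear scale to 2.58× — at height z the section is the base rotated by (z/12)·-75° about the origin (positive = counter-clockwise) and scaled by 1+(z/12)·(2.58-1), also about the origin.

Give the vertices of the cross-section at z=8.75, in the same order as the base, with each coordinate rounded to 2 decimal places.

t = z/height = 8.75/12 = 0.729167
s = 1 + (scale-1)·z/height = 1 + (2.58-1)·8.75/12 = 2.152083
θ = twist·z/height = -75°·8.75/12 = -54.6875° = -0.954477 rad
cos θ = 0.578036, sin θ = -0.816012 (intermediates below are computed at full precision and shown rounded to 5 d.p.)
v1: (-5,1) → rotate → (-2.07417,4.65809) → ×s → (-4.46378,10.02460) → (-4.46,10.02)
v2: (-2,-4.5) → rotate → (-4.82812,-0.96914) → ×s → (-10.39052,-2.08566) → (-10.39,-2.09)
v3: (-1.5,-4.5) → rotate → (-4.53911,-1.37714) → ×s → (-9.76853,-2.96373) → (-9.77,-2.96)
v4: (1.5,-3.5) → rotate → (-1.98899,-3.24714) → ×s → (-4.28047,-6.98812) → (-4.28,-6.99)
v5: (4.5,4.5) → rotate → (6.27321,-1.07089) → ×s → (13.50048,-2.30465) → (13.50,-2.30)
v6: (4.5,5) → rotate → (6.68122,-0.78187) → ×s → (14.37854,-1.68266) → (14.38,-1.68)
v7: (-2,4) → rotate → (2.10797,3.94417) → ×s → (4.53654,8.48817) → (4.54,8.49)
v8: (-5,1.5) → rotate → (-1.66616,4.94711) → ×s → (-3.58572,10.64660) → (-3.59,10.65)

Cross-section at z=8.75: (-4.46,10.02) (-10.39,-2.09) (-9.77,-2.96) (-4.28,-6.99) (13.50,-2.30) (14.38,-1.68) (4.54,8.49) (-3.59,10.65)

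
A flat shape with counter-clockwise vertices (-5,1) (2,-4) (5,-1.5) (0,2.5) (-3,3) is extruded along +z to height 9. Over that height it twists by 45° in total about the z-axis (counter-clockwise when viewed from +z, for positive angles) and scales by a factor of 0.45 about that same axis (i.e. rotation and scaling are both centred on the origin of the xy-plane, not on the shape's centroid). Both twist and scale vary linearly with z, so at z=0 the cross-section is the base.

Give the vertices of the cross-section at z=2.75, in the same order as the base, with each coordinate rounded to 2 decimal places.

t = z/height = 2.75/9 = 0.305556
s = 1 + (scale-1)·z/height = 1 + (0.45-1)·2.75/9 = 0.831944
θ = twist·z/height = 45°·2.75/9 = 13.7500° = 0.239983 rad
cos θ = 0.971342, sin θ = 0.237686 (intermediates below are computed at full precision and shown rounded to 5 d.p.)
v1: (-5,1) → rotate → (-5.09440,-0.21709) → ×s → (-4.23825,-0.18060) → (-4.24,-0.18)
v2: (2,-4) → rotate → (2.89343,-3.41000) → ×s → (2.40717,-2.83693) → (2.41,-2.84)
v3: (5,-1.5) → rotate → (5.21324,-0.26858) → ×s → (4.33713,-0.22345) → (4.34,-0.22)
v4: (0,2.5) → rotate → (-0.59421,2.42836) → ×s → (-0.49435,2.02026) → (-0.49,2.02)
v5: (-3,3) → rotate → (-3.62708,2.20097) → ×s → (-3.01753,1.83108) → (-3.02,1.83)

Cross-section at z=2.75: (-4.24,-0.18) (2.41,-2.84) (4.34,-0.22) (-0.49,2.02) (-3.02,1.83)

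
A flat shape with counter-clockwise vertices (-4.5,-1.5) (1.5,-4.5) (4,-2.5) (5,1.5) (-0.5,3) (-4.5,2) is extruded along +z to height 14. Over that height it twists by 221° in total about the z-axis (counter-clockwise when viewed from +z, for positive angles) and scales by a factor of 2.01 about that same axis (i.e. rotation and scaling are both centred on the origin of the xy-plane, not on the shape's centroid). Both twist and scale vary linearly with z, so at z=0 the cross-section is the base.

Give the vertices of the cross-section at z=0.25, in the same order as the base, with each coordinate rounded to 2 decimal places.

t = z/height = 0.25/14 = 0.0178571
s = 1 + (scale-1)·z/height = 1 + (2.01-1)·0.25/14 = 1.018036
θ = twist·z/height = 221°·0.25/14 = 3.9464° = 0.068878 rad
cos θ = 0.997629, sin θ = 0.068824 (intermediates below are computed at full precision and shown rounded to 5 d.p.)
v1: (-4.5,-1.5) → rotate → (-4.38609,-1.80615) → ×s → (-4.46520,-1.83873) → (-4.47,-1.84)
v2: (1.5,-4.5) → rotate → (1.80615,-4.38609) → ×s → (1.83873,-4.46520) → (1.84,-4.47)
v3: (4,-2.5) → rotate → (4.16257,-2.21878) → ×s → (4.23765,-2.25879) → (4.24,-2.26)
v4: (5,1.5) → rotate → (4.88491,1.84056) → ×s → (4.97301,1.87376) → (4.97,1.87)
v5: (-0.5,3) → rotate → (-0.70529,2.95847) → ×s → (-0.71801,3.01183) → (-0.72,3.01)
v6: (-4.5,2) → rotate → (-4.62698,1.68555) → ×s → (-4.71043,1.71595) → (-4.71,1.72)

Cross-section at z=0.25: (-4.47,-1.84) (1.84,-4.47) (4.24,-2.26) (4.97,1.87) (-0.72,3.01) (-4.71,1.72)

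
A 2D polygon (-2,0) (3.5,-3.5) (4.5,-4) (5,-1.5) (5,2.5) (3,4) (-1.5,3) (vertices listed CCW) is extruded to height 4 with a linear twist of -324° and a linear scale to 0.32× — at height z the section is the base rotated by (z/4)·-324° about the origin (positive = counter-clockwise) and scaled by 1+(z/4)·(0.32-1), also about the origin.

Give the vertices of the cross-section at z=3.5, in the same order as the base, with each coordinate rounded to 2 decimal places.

t = z/height = 3.5/4 = 0.875
s = 1 + (scale-1)·z/height = 1 + (0.32-1)·3.5/4 = 0.405000
θ = twist·z/height = -324°·3.5/4 = -283.5000° = -4.948008 rad
cos θ = 0.233445, sin θ = 0.972370 (intermediates below are computed at full precision and shown rounded to 5 d.p.)
v1: (-2,0) → rotate → (-0.46689,-1.94474) → ×s → (-0.18909,-0.78762) → (-0.19,-0.79)
v2: (3.5,-3.5) → rotate → (4.22035,2.58624) → ×s → (1.70924,1.04743) → (1.71,1.05)
v3: (4.5,-4) → rotate → (4.93998,3.44188) → ×s → (2.00069,1.39396) → (2.00,1.39)
v4: (5,-1.5) → rotate → (2.62578,4.51168) → ×s → (1.06344,1.82723) → (1.06,1.83)
v5: (5,2.5) → rotate → (-1.26370,5.44546) → ×s → (-0.51180,2.20541) → (-0.51,2.21)
v6: (3,4) → rotate → (-3.18914,3.85089) → ×s → (-1.29160,1.55961) → (-1.29,1.56)
v7: (-1.5,3) → rotate → (-3.26728,-0.75822) → ×s → (-1.32325,-0.30708) → (-1.32,-0.31)

Cross-section at z=3.5: (-0.19,-0.79) (1.71,1.05) (2.00,1.39) (1.06,1.83) (-0.51,2.21) (-1.29,1.56) (-1.32,-0.31)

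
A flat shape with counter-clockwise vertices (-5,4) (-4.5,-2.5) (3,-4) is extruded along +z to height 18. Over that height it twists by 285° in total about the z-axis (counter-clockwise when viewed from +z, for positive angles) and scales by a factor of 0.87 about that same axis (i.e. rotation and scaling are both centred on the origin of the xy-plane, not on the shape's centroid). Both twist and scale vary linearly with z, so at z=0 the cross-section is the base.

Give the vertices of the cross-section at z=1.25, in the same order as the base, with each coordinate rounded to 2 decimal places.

t = z/height = 1.25/18 = 0.0694444
s = 1 + (scale-1)·z/height = 1 + (0.87-1)·1.25/18 = 0.990972
θ = twist·z/height = 285°·1.25/18 = 19.7917° = 0.345430 rad
cos θ = 0.940930, sin θ = 0.338601 (intermediates below are computed at full precision and shown rounded to 5 d.p.)
v1: (-5,4) → rotate → (-6.05905,2.07071) → ×s → (-6.00435,2.05202) → (-6.00,2.05)
v2: (-4.5,-2.5) → rotate → (-3.38768,-3.87603) → ×s → (-3.35710,-3.84104) → (-3.36,-3.84)
v3: (3,-4) → rotate → (4.17719,-2.74792) → ×s → (4.13948,-2.72311) → (4.14,-2.72)

Cross-section at z=1.25: (-6.00,2.05) (-3.36,-3.84) (4.14,-2.72)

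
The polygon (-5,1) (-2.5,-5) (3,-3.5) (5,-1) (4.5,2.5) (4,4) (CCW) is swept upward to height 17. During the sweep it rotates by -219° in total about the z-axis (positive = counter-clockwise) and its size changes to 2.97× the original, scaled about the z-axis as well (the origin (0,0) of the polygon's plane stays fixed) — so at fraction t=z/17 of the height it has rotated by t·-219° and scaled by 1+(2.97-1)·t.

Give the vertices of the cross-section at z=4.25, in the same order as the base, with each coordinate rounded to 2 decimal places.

t = z/height = 4.25/17 = 0.25
s = 1 + (scale-1)·z/height = 1 + (2.97-1)·4.25/17 = 1.492500
θ = twist·z/height = -219°·4.25/17 = -54.7500° = -0.955568 rad
cos θ = 0.577145, sin θ = -0.816642 (intermediates below are computed at full precision and shown rounded to 5 d.p.)
v1: (-5,1) → rotate → (-2.06908,4.66035) → ×s → (-3.08811,6.95558) → (-3.09,6.96)
v2: (-2.5,-5) → rotate → (-5.52607,-0.84412) → ×s → (-8.24766,-1.25985) → (-8.25,-1.26)
v3: (3,-3.5) → rotate → (-1.12681,-4.46993) → ×s → (-1.68176,-6.67137) → (-1.68,-6.67)
v4: (5,-1) → rotate → (2.06908,-4.66035) → ×s → (3.08811,-6.95558) → (3.09,-6.96)
v5: (4.5,2.5) → rotate → (4.63876,-2.23202) → ×s → (6.92335,-3.33130) → (6.92,-3.33)
v6: (4,4) → rotate → (5.57515,-0.95799) → ×s → (8.32091,-1.42979) → (8.32,-1.43)

Cross-section at z=4.25: (-3.09,6.96) (-8.25,-1.26) (-1.68,-6.67) (3.09,-6.96) (6.92,-3.33) (8.32,-1.43)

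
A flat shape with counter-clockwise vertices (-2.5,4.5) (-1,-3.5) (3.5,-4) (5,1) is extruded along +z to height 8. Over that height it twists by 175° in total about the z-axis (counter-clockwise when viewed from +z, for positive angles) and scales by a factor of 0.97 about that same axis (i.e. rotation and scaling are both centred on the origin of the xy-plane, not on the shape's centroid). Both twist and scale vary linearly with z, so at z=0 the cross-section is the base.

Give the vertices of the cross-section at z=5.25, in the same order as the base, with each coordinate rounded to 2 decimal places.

Cross-section at z=5.25: (-2.97,-4.08) (3.53,0.55) (2.12,4.76) (-2.95,4.04)

t = z/height = 5.25/8 = 0.65625
s = 1 + (scale-1)·z/height = 1 + (0.97-1)·5.25/8 = 0.980313
θ = twist·z/height = 175°·5.25/8 = 114.8438° = 2.004402 rad
cos θ = -0.420145, sin θ = 0.907457 (intermediates below are computed at full precision and shown rounded to 5 d.p.)
v1: (-2.5,4.5) → rotate → (-3.03319,-4.15930) → ×s → (-2.97348,-4.07741) → (-2.97,-4.08)
v2: (-1,-3.5) → rotate → (3.59624,0.56305) → ×s → (3.52544,0.55197) → (3.53,0.55)
v3: (3.5,-4) → rotate → (2.15932,4.85668) → ×s → (2.11681,4.76106) → (2.12,4.76)
v4: (5,1) → rotate → (-3.00818,4.11714) → ×s → (-2.94896,4.03608) → (-2.95,4.04)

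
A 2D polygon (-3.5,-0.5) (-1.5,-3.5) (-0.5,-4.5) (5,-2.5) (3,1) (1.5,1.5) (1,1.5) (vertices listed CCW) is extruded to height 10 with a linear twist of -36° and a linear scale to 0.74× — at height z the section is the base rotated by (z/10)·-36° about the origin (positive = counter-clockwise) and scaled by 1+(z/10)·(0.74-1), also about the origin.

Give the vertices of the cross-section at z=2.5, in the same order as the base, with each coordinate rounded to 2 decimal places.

Cross-section at z=2.5: (-3.31,0.05) (-1.90,-3.01) (-1.12,-4.08) (4.25,-3.04) (2.92,0.48) (1.60,1.17) (1.14,1.24)

t = z/height = 2.5/10 = 0.25
s = 1 + (scale-1)·z/height = 1 + (0.74-1)·2.5/10 = 0.935000
θ = twist·z/height = -36°·2.5/10 = -9.0000° = -0.157080 rad
cos θ = 0.987688, sin θ = -0.156434 (intermediates below are computed at full precision and shown rounded to 5 d.p.)
v1: (-3.5,-0.5) → rotate → (-3.53513,0.05368) → ×s → (-3.30534,0.05019) → (-3.31,0.05)
v2: (-1.5,-3.5) → rotate → (-2.02905,-3.22226) → ×s → (-1.89716,-3.01281) → (-1.90,-3.01)
v3: (-0.5,-4.5) → rotate → (-1.19780,-4.36638) → ×s → (-1.11994,-4.08257) → (-1.12,-4.08)
v4: (5,-2.5) → rotate → (4.54736,-3.25139) → ×s → (4.25178,-3.04005) → (4.25,-3.04)
v5: (3,1) → rotate → (3.11950,0.51838) → ×s → (2.91673,0.48469) → (2.92,0.48)
v6: (1.5,1.5) → rotate → (1.71618,1.24688) → ×s → (1.60463,1.16583) → (1.60,1.17)
v7: (1,1.5) → rotate → (1.22234,1.32510) → ×s → (1.14289,1.23897) → (1.14,1.24)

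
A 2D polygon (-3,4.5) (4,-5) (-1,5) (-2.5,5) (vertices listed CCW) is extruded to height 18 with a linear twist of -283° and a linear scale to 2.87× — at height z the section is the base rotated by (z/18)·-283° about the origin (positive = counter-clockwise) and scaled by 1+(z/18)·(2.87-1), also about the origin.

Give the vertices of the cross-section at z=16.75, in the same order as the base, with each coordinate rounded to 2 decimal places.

t = z/height = 16.75/18 = 0.930556
s = 1 + (scale-1)·z/height = 1 + (2.87-1)·16.75/18 = 2.740139
θ = twist·z/height = -283°·16.75/18 = -263.3472° = -4.596276 rad
cos θ = -0.115852, sin θ = 0.993266 (intermediates below are computed at full precision and shown rounded to 5 d.p.)
v1: (-3,4.5) → rotate → (-4.12214,-3.50113) → ×s → (-11.29524,-9.59359) → (-11.30,-9.59)
v2: (4,-5) → rotate → (4.50292,4.55233) → ×s → (12.33864,12.47401) → (12.34,12.47)
v3: (-1,5) → rotate → (-4.85048,-1.57253) → ×s → (-13.29099,-4.30894) → (-13.29,-4.31)
v4: (-2.5,5) → rotate → (-4.67670,-3.06243) → ×s → (-12.81481,-8.39148) → (-12.81,-8.39)

Cross-section at z=16.75: (-11.30,-9.59) (12.34,12.47) (-13.29,-4.31) (-12.81,-8.39)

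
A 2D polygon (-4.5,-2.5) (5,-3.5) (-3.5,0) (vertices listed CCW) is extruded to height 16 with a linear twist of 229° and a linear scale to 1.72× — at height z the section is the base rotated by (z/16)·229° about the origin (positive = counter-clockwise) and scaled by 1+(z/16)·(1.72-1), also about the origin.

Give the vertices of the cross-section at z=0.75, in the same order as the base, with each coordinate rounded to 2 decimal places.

Cross-section at z=0.75: (-4.09,-3.41) (5.75,-2.59) (-3.55,-0.67)

t = z/height = 0.75/16 = 0.046875
s = 1 + (scale-1)·z/height = 1 + (1.72-1)·0.75/16 = 1.033750
θ = twist·z/height = 229°·0.75/16 = 10.7344° = 0.187350 rad
cos θ = 0.982501, sin θ = 0.186256 (intermediates below are computed at full precision and shown rounded to 5 d.p.)
v1: (-4.5,-2.5) → rotate → (-3.95562,-3.29441) → ×s → (-4.08912,-3.40559) → (-4.09,-3.41)
v2: (5,-3.5) → rotate → (5.56440,-2.50747) → ×s → (5.75220,-2.59210) → (5.75,-2.59)
v3: (-3.5,0) → rotate → (-3.43875,-0.65190) → ×s → (-3.55481,-0.67390) → (-3.55,-0.67)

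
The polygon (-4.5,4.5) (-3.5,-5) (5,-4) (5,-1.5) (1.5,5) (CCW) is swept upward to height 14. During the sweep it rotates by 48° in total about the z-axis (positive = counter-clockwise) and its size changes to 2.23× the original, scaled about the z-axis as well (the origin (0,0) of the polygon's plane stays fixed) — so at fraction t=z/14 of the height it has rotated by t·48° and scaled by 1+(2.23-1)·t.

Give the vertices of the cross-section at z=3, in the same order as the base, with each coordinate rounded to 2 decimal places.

Cross-section at z=3: (-6.61,4.58) (-3.22,-7.01) (7.12,-3.84) (6.55,-0.74) (0.74,6.55)

t = z/height = 3/14 = 0.214286
s = 1 + (scale-1)·z/height = 1 + (2.23-1)·3/14 = 1.263571
θ = twist·z/height = 48°·3/14 = 10.2857° = 0.179520 rad
cos θ = 0.983930, sin θ = 0.178557 (intermediates below are computed at full precision and shown rounded to 5 d.p.)
v1: (-4.5,4.5) → rotate → (-5.23119,3.62418) → ×s → (-6.60998,4.57941) → (-6.61,4.58)
v2: (-3.5,-5) → rotate → (-2.55097,-5.54460) → ×s → (-3.22333,-7.00599) → (-3.22,-7.01)
v3: (5,-4) → rotate → (5.63388,-3.04293) → ×s → (7.11880,-3.84496) → (7.12,-3.84)
v4: (5,-1.5) → rotate → (5.18748,-0.58311) → ×s → (6.55476,-0.73680) → (6.55,-0.74)
v5: (1.5,5) → rotate → (0.58311,5.18748) → ×s → (0.73680,6.55476) → (0.74,6.55)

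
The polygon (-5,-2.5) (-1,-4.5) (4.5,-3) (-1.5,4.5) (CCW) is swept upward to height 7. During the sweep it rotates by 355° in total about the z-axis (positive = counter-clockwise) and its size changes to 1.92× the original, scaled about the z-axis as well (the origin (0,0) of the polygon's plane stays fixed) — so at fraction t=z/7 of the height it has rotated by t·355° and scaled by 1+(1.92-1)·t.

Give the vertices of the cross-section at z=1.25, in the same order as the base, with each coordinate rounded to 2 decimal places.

Cross-section at z=1.25: (0.00,-6.51) (4.16,-3.39) (5.47,3.12) (-5.47,0.79)

t = z/height = 1.25/7 = 0.178571
s = 1 + (scale-1)·z/height = 1 + (1.92-1)·1.25/7 = 1.164286
θ = twist·z/height = 355°·1.25/7 = 63.3929° = 1.106414 rad
cos θ = 0.447871, sin θ = 0.894098 (intermediates below are computed at full precision and shown rounded to 5 d.p.)
v1: (-5,-2.5) → rotate → (-0.00411,-5.59017) → ×s → (-0.00478,-6.50855) → (0.00,-6.51)
v2: (-1,-4.5) → rotate → (3.57557,-2.90952) → ×s → (4.16299,-3.38751) → (4.16,-3.39)
v3: (4.5,-3) → rotate → (4.69771,2.67983) → ×s → (5.46948,3.12009) → (5.47,3.12)
v4: (-1.5,4.5) → rotate → (-4.69525,0.67427) → ×s → (-5.46661,0.78504) → (-5.47,0.79)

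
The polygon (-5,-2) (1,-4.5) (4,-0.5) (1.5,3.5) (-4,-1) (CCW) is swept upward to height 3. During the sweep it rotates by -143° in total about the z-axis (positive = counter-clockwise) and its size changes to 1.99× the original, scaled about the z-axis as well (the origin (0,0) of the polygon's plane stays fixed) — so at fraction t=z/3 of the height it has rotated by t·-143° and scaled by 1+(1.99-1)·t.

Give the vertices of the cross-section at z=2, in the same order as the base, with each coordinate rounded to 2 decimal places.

t = z/height = 2/3 = 0.666667
s = 1 + (scale-1)·z/height = 1 + (1.99-1)·2/3 = 1.660000
θ = twist·z/height = -143°·2/3 = -95.3333° = -1.663881 rad
cos θ = -0.092950, sin θ = -0.995671 (intermediates below are computed at full precision and shown rounded to 5 d.p.)
v1: (-5,-2) → rotate → (-1.52659,5.16425) → ×s → (-2.53414,8.57266) → (-2.53,8.57)
v2: (1,-4.5) → rotate → (-4.57347,-0.57740) → ×s → (-7.59196,-0.95848) → (-7.59,-0.96)
v3: (4,-0.5) → rotate → (-0.86963,-3.93621) → ×s → (-1.44359,-6.53411) → (-1.44,-6.53)
v4: (1.5,3.5) → rotate → (3.34542,-1.81883) → ×s → (5.55340,-3.01926) → (5.55,-3.02)
v5: (-4,-1) → rotate → (-0.62387,4.07563) → ×s → (-1.03563,6.76555) → (-1.04,6.77)

Cross-section at z=2: (-2.53,8.57) (-7.59,-0.96) (-1.44,-6.53) (5.55,-3.02) (-1.04,6.77)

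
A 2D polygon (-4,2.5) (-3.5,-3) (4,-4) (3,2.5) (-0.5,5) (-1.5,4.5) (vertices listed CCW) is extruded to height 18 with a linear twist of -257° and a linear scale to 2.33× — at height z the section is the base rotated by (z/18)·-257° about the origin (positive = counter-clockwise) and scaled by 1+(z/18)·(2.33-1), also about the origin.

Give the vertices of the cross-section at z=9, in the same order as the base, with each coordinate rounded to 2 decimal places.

Cross-section at z=9: (7.40,2.62) (-0.28,7.67) (-9.36,-1.07) (0.15,-6.50) (7.03,-4.53) (7.42,-2.71)

t = z/height = 9/18 = 0.5
s = 1 + (scale-1)·z/height = 1 + (2.33-1)·9/18 = 1.665000
θ = twist·z/height = -257°·9/18 = -128.5000° = -2.242748 rad
cos θ = -0.622515, sin θ = -0.782608 (intermediates below are computed at full precision and shown rounded to 5 d.p.)
v1: (-4,2.5) → rotate → (4.44658,1.57415) → ×s → (7.40355,2.62095) → (7.40,2.62)
v2: (-3.5,-3) → rotate → (-0.16902,4.60667) → ×s → (-0.28142,7.67011) → (-0.28,7.67)
v3: (4,-4) → rotate → (-5.62049,-0.64037) → ×s → (-9.35812,-1.06622) → (-9.36,-1.07)
v4: (3,2.5) → rotate → (0.08898,-3.90411) → ×s → (0.14815,-6.50034) → (0.15,-6.50)
v5: (-0.5,5) → rotate → (4.22430,-2.72127) → ×s → (7.03346,-4.53091) → (7.03,-4.53)
v6: (-1.5,4.5) → rotate → (4.45551,-1.62740) → ×s → (7.41842,-2.70963) → (7.42,-2.71)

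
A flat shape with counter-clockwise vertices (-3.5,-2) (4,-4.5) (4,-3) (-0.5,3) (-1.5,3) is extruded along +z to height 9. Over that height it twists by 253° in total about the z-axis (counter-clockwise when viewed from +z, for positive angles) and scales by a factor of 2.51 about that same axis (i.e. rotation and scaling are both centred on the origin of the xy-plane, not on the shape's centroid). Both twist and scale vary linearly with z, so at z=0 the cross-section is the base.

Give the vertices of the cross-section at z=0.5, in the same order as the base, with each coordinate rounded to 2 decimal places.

t = z/height = 0.5/9 = 0.0555556
s = 1 + (scale-1)·z/height = 1 + (2.51-1)·0.5/9 = 1.083889
θ = twist·z/height = 253°·0.5/9 = 14.0556° = 0.245316 rad
cos θ = 0.970061, sin θ = 0.242863 (intermediates below are computed at full precision and shown rounded to 5 d.p.)
v1: (-3.5,-2) → rotate → (-2.90949,-2.79014) → ×s → (-3.15356,-3.02420) → (-3.15,-3.02)
v2: (4,-4.5) → rotate → (4.97312,-3.39382) → ×s → (5.39031,-3.67853) → (5.39,-3.68)
v3: (4,-3) → rotate → (4.60883,-1.93873) → ×s → (4.99546,-2.10137) → (5.00,-2.10)
v4: (-0.5,3) → rotate → (-1.21362,2.78875) → ×s → (-1.31543,3.02270) → (-1.32,3.02)
v5: (-1.5,3) → rotate → (-2.18368,2.54589) → ×s → (-2.36687,2.75946) → (-2.37,2.76)

Cross-section at z=0.5: (-3.15,-3.02) (5.39,-3.68) (5.00,-2.10) (-1.32,3.02) (-2.37,2.76)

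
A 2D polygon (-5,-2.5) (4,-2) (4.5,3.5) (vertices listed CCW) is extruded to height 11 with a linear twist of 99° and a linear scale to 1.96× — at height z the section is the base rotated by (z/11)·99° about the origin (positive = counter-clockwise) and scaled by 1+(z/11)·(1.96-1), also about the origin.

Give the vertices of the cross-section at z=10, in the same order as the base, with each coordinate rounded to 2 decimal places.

t = z/height = 10/11 = 0.909091
s = 1 + (scale-1)·z/height = 1 + (1.96-1)·10/11 = 1.872727
θ = twist·z/height = 99°·10/11 = 90.0000° = 1.570796 rad
cos θ = 0.000000, sin θ = 1.000000 (intermediates below are computed at full precision and shown rounded to 5 d.p.)
v1: (-5,-2.5) → rotate → (2.50000,-5.00000) → ×s → (4.68182,-9.36364) → (4.68,-9.36)
v2: (4,-2) → rotate → (2.00000,4.00000) → ×s → (3.74545,7.49091) → (3.75,7.49)
v3: (4.5,3.5) → rotate → (-3.50000,4.50000) → ×s → (-6.55455,8.42727) → (-6.55,8.43)

Cross-section at z=10: (4.68,-9.36) (3.75,7.49) (-6.55,8.43)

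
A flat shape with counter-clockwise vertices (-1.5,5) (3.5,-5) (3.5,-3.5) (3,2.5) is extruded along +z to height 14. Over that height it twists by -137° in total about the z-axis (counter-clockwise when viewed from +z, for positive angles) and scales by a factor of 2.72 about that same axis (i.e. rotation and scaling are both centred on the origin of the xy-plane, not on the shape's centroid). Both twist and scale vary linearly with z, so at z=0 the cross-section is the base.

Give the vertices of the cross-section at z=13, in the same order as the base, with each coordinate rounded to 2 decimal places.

Cross-section at z=13: (12.70,-4.75) (-15.84,0.61) (-12.74,-1.74) (0.46,-10.13)

t = z/height = 13/14 = 0.928571
s = 1 + (scale-1)·z/height = 1 + (2.72-1)·13/14 = 2.597143
θ = twist·z/height = -137°·13/14 = -127.2143° = -2.220308 rad
cos θ = -0.604798, sin θ = -0.796379 (intermediates below are computed at full precision and shown rounded to 5 d.p.)
v1: (-1.5,5) → rotate → (4.88909,-1.82942) → ×s → (12.69767,-4.75126) → (12.70,-4.75)
v2: (3.5,-5) → rotate → (-6.09869,0.23666) → ×s → (-15.83916,0.61464) → (-15.84,0.61)
v3: (3.5,-3.5) → rotate → (-4.90412,-0.67054) → ×s → (-12.73670,-1.74148) → (-12.74,-1.74)
v4: (3,2.5) → rotate → (0.17655,-3.90113) → ×s → (0.45854,-10.13180) → (0.46,-10.13)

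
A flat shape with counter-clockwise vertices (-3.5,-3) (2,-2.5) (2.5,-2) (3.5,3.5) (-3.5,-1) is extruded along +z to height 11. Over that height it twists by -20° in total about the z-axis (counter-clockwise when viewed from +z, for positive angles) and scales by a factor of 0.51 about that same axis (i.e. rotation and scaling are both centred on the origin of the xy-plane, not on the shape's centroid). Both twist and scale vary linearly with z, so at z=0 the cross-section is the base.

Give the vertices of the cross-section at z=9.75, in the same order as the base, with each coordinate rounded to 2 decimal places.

Cross-section at z=9.75: (-2.40,-1.01) (0.65,-1.69) (1.00,-1.51) (2.49,1.28) (-2.06,0.06)

t = z/height = 9.75/11 = 0.886364
s = 1 + (scale-1)·z/height = 1 + (0.51-1)·9.75/11 = 0.565682
θ = twist·z/height = -20°·9.75/11 = -17.7273° = -0.309399 rad
cos θ = 0.952517, sin θ = -0.304486 (intermediates below are computed at full precision and shown rounded to 5 d.p.)
v1: (-3.5,-3) → rotate → (-4.24727,-1.79185) → ×s → (-2.40260,-1.01362) → (-2.40,-1.01)
v2: (2,-2.5) → rotate → (1.14382,-2.99026) → ×s → (0.64704,-1.69154) → (0.65,-1.69)
v3: (2.5,-2) → rotate → (1.77232,-2.66625) → ×s → (1.00257,-1.50825) → (1.00,-1.51)
v4: (3.5,3.5) → rotate → (4.39951,2.26811) → ×s → (2.48872,1.28303) → (2.49,1.28)
v5: (-3.5,-1) → rotate → (-3.63829,0.11319) → ×s → (-2.05812,0.06403) → (-2.06,0.06)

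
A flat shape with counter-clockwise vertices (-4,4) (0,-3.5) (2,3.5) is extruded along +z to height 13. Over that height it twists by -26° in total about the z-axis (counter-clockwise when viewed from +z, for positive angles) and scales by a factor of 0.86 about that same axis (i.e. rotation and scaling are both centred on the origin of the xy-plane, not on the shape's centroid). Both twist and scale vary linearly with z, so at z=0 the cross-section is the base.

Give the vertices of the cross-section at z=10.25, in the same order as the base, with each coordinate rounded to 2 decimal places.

t = z/height = 10.25/13 = 0.788462
s = 1 + (scale-1)·z/height = 1 + (0.86-1)·10.25/13 = 0.889615
θ = twist·z/height = -26°·10.25/13 = -20.5000° = -0.357792 rad
cos θ = 0.936672, sin θ = -0.350207 (intermediates below are computed at full precision and shown rounded to 5 d.p.)
v1: (-4,4) → rotate → (-2.34586,5.14752) → ×s → (-2.08691,4.57931) → (-2.09,4.58)
v2: (0,-3.5) → rotate → (-1.22573,-3.27835) → ×s → (-1.09042,-2.91647) → (-1.09,-2.92)
v3: (2,3.5) → rotate → (3.09907,2.57794) → ×s → (2.75698,2.29337) → (2.76,2.29)

Cross-section at z=10.25: (-2.09,4.58) (-1.09,-2.92) (2.76,2.29)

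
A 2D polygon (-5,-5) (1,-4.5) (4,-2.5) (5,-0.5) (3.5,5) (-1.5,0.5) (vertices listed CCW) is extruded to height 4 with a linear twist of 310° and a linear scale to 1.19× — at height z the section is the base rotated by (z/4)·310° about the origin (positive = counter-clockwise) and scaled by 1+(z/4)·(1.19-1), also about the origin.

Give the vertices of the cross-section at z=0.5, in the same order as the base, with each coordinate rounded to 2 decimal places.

Cross-section at z=0.5: (-0.79,-7.20) (3.68,-2.95) (4.80,0.57) (4.31,2.80) (-0.41,6.23) (-1.52,-0.56)

t = z/height = 0.5/4 = 0.125
s = 1 + (scale-1)·z/height = 1 + (1.19-1)·0.5/4 = 1.023750
θ = twist·z/height = 310°·0.5/4 = 38.7500° = 0.676315 rad
cos θ = 0.779884, sin θ = 0.625923 (intermediates below are computed at full precision and shown rounded to 5 d.p.)
v1: (-5,-5) → rotate → (-0.76981,-7.02904) → ×s → (-0.78809,-7.19598) → (-0.79,-7.20)
v2: (1,-4.5) → rotate → (3.59654,-2.88356) → ×s → (3.68196,-2.95204) → (3.68,-2.95)
v3: (4,-2.5) → rotate → (4.68435,0.55398) → ×s → (4.79560,0.56714) → (4.80,0.57)
v4: (5,-0.5) → rotate → (4.21238,2.73968) → ×s → (4.31243,2.80474) → (4.31,2.80)
v5: (3.5,5) → rotate → (-0.40002,6.09015) → ×s → (-0.40952,6.23480) → (-0.41,6.23)
v6: (-1.5,0.5) → rotate → (-1.48279,-0.54894) → ×s → (-1.51800,-0.56198) → (-1.52,-0.56)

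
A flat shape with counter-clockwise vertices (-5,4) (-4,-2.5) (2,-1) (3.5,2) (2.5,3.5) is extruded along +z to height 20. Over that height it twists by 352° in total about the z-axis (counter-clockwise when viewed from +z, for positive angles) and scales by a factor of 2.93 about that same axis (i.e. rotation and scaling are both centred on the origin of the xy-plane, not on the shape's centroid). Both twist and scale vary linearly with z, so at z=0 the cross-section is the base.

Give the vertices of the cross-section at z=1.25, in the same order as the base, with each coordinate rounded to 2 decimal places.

Cross-section at z=1.25: (-6.87,2.06) (-3.11,-4.28) (2.50,-0.20) (2.80,3.55) (1.13,4.69)

t = z/height = 1.25/20 = 0.0625
s = 1 + (scale-1)·z/height = 1 + (2.93-1)·1.25/20 = 1.120625
θ = twist·z/height = 352°·1.25/20 = 22.0000° = 0.383972 rad
cos θ = 0.927184, sin θ = 0.374607 (intermediates below are computed at full precision and shown rounded to 5 d.p.)
v1: (-5,4) → rotate → (-6.13435,1.83570) → ×s → (-6.87430,2.05713) → (-6.87,2.06)
v2: (-4,-2.5) → rotate → (-2.77222,-3.81639) → ×s → (-3.10662,-4.27674) → (-3.11,-4.28)
v3: (2,-1) → rotate → (2.22897,-0.17797) → ×s → (2.49784,-0.19944) → (2.50,-0.20)
v4: (3.5,2) → rotate → (2.49593,3.16549) → ×s → (2.79700,3.54733) → (2.80,3.55)
v5: (2.5,3.5) → rotate → (1.00684,4.18166) → ×s → (1.12829,4.68607) → (1.13,4.69)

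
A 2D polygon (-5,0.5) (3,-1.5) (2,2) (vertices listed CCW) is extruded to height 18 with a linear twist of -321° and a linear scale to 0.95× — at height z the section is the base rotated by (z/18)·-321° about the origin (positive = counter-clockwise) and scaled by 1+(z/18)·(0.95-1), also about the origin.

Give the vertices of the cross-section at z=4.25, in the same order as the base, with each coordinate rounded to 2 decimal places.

Cross-section at z=4.25: (-0.73,4.91) (-0.71,-3.24) (2.40,-1.43)

t = z/height = 4.25/18 = 0.236111
s = 1 + (scale-1)·z/height = 1 + (0.95-1)·4.25/18 = 0.988194
θ = twist·z/height = -321°·4.25/18 = -75.7917° = -1.322814 rad
cos θ = 0.245448, sin θ = -0.969410 (intermediates below are computed at full precision and shown rounded to 5 d.p.)
v1: (-5,0.5) → rotate → (-0.74254,4.96977) → ×s → (-0.73377,4.91110) → (-0.73,4.91)
v2: (3,-1.5) → rotate → (-0.71777,-3.27640) → ×s → (-0.70930,-3.23772) → (-0.71,-3.24)
v3: (2,2) → rotate → (2.42972,-1.44792) → ×s → (2.40103,-1.43083) → (2.40,-1.43)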